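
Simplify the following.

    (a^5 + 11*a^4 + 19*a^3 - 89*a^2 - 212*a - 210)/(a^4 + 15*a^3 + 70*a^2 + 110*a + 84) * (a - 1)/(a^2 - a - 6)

(a^2 + 4*a - 5)/(a^2 + 8*a + 12)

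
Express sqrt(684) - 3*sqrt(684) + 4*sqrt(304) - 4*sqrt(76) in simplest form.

-4*sqrt(19)

sqrt(684) = 6*sqrt(19); 3*sqrt(684) = 18*sqrt(19); 4*sqrt(304) = 16*sqrt(19); 4*sqrt(76) = 8*sqrt(19)
Combine: (6 - 18 + 16 - 8)·sqrt(19) = -4*sqrt(19)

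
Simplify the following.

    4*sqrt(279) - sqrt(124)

10*sqrt(31)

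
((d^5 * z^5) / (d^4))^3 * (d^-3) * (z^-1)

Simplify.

z^14

Inside the bracket: d^1 * z^5
Raise to the power 3: d^3 * z^15
Multiply by (d^-3) * (z^-1): add exponents.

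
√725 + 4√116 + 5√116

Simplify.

√725 = 5*√29; 4√116 = 8*√29; 5√116 = 10*√29
Combine: (5 + 8 + 10)·√29 = 23*√29

23*√29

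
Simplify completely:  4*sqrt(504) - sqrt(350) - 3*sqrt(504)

sqrt(14)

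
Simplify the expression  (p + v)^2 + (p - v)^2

2*p^2 + 2*v^2

Write as f(p,v) + f(p,-v) and expand.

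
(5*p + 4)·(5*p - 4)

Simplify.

Difference of squares with P = 5*p, Q = 4.

25*p² - 16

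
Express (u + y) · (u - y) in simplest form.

u² - y²

(u+y)(u-y) = u² - y².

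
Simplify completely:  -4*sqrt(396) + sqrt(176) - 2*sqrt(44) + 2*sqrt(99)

-18*sqrt(11)

4*sqrt(396) = 24*sqrt(11); sqrt(176) = 4*sqrt(11); 2*sqrt(44) = 4*sqrt(11); 2*sqrt(99) = 6*sqrt(11)
Combine: (-24 + 4 - 4 + 6)·sqrt(11) = -18*sqrt(11)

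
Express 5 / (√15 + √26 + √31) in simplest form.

(-√12090 + 5*√31 + 10*√26 + 21*√15)/146

Group as (√15 + √26) + √31; multiply by (√15 + √26) - √31, then rationalise the remaining surd.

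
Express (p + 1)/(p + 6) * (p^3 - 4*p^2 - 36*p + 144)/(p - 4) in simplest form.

Factor: p^3 - 4*p^2 - 36*p + 144 = (p - 4)*(p - 6)*(p + 6)
Cancel the common factors (p + 6), (p - 4).

p^2 - 5*p - 6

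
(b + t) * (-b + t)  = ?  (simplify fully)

-b^2 + t^2

(t+b)(t-b) = -b^2 + t^2.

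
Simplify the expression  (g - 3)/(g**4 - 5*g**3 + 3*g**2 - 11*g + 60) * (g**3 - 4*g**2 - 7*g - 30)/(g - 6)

1/(g - 4)

Factor: g**4 - 5*g**3 + 3*g**2 - 11*g + 60 = (g - 3)*(g - 4)*(g**2 + 2*g + 5);  g**3 - 4*g**2 - 7*g - 30 = (g**2 + 2*g + 5)*(g - 6)
Cancel the common factors (g**2 + 2*g + 5), (g - 6), (g - 3).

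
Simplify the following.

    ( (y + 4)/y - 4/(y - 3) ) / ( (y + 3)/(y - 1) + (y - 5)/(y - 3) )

(y^3 - 4*y^2 - 9*y + 12)/(2*y^3 - 6*y^2 - 4*y)

Numerator: (y + 4)/y - 4/(y - 3) = (y^2 - 3*y - 12)/(y^2 - 3*y)
Denominator: (y + 3)/(y - 1) + (y - 5)/(y - 3) = (2*y^2 - 6*y - 4)/(y^2 - 4*y + 3)
Divide: ((y^2 - 3*y - 12)/(y^2 - 3*y)) · ((y^2 - 4*y + 3)/(2*y^2 - 6*y - 4)) = (y^3 - 4*y^2 - 9*y + 12)/(2*y^3 - 6*y^2 - 4*y)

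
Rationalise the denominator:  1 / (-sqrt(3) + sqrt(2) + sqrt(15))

(-8*sqrt(2) - 3*sqrt(10) + 7*sqrt(3) + 5*sqrt(15))/38

Group as (sqrt(2) + sqrt(15)) - sqrt(3); multiply by (sqrt(2) + sqrt(15)) + sqrt(3), then rationalise the remaining surd.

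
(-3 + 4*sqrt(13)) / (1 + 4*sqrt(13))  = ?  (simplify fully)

(-16*sqrt(13) + 211)/207

Multiply numerator and denominator by -4*sqrt(13) + 1.
Denominator becomes -207; numerator becomes -211 + 16*sqrt(13).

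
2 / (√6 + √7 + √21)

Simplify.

Group as (√7 + √21) + √6; multiply by (√7 + √21) - √6, then rationalise the remaining surd.

(-21*√2 - 4*√21 + 10*√7 + 11*√6)/26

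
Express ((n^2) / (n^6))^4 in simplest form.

n^(-16)

Inside the bracket: (n^-4)
Raise to the power 4: (n^-16)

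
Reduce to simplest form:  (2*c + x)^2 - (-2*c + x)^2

8*c*x

Binomially expand both and collect terms in x, (2*c).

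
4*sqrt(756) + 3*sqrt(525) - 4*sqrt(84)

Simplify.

31*sqrt(21)

4*sqrt(756) = 24*sqrt(21); 3*sqrt(525) = 15*sqrt(21); 4*sqrt(84) = 8*sqrt(21)
Combine: (24 + 15 - 8)·sqrt(21) = 31*sqrt(21)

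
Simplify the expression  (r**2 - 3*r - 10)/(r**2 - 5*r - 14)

(r - 5)/(r - 7)

Factor: r**2 - 3*r - 10 = (r - 5)*(r + 2);  r**2 - 5*r - 14 = (r + 2)*(r - 7)
Cancel the common factor (r + 2).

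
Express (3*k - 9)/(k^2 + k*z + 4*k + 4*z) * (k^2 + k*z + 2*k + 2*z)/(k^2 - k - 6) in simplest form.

3/(k + 4)

Factor: 3*k - 9 = 3*(k - 3);  k^2 + k*z + 4*k + 4*z = (k + z)*(k + 4);  k^2 + k*z + 2*k + 2*z = (k + z)*(k + 2);  k^2 - k - 6 = (k + 2)*(k - 3)
Cancel the common factors (k - 3), (k + z), (k + 2).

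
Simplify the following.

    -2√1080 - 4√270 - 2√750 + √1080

-28*√30

2√1080 = 12*√30; 4√270 = 12*√30; 2√750 = 10*√30; √1080 = 6*√30
Combine: (-12 - 12 - 10 + 6)·√30 = -28*√30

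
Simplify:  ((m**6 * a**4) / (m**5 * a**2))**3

Inside the bracket: m**1 * a**2
Raise to the power 3: m**3 * a**6

a**6*m**3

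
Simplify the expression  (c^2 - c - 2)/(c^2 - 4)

(c + 1)/(c + 2)

Factor: c^2 - c - 2 = (c + 1)*(c - 2);  c^2 - 4 = (c + 2)*(c - 2)
Cancel the common factor (c - 2).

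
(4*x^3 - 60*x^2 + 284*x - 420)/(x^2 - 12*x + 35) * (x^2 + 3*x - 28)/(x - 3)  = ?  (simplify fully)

Factor: 4*x^3 - 60*x^2 + 284*x - 420 = 4*(x - 3)*(x - 7)*(x - 5);  x^2 - 12*x + 35 = (x - 7)*(x - 5);  x^2 + 3*x - 28 = (x - 4)*(x + 7)
Cancel the common factors (x - 3), (x - 7), (x - 5).

4*x^2 + 12*x - 112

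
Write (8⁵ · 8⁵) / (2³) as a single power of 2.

2^27

8⁵ = 2^15; 8⁵ = 2^15; 2³ = 2^3
Combine exponents: 2^27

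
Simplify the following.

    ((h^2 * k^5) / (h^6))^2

k^10/h^8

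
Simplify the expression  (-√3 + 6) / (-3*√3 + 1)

Multiply numerator and denominator by 1 + 3*√3.
Denominator becomes -26; numerator becomes -3 + 17*√3.

(-17*√3 + 3)/26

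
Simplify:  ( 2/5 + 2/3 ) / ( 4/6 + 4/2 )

2/5

Numerator: 2/5 + 2/3 = 16/15
Denominator: 4/6 + 4/2 = 8/3
Divide: (16/15) · (3/8) = 2/5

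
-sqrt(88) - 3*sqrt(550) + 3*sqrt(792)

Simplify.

sqrt(88) = 2*sqrt(22); 3*sqrt(550) = 15*sqrt(22); 3*sqrt(792) = 18*sqrt(22)
Combine: (-2 - 15 + 18)·sqrt(22) = sqrt(22)

sqrt(22)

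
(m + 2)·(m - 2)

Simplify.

(m)^2 - (2)^2 = m² - 4.

m² - 4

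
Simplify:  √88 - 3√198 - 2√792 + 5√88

-9*√22

√88 = 2*√22; 3√198 = 9*√22; 2√792 = 12*√22; 5√88 = 10*√22
Combine: (2 - 9 - 12 + 10)·√22 = -9*√22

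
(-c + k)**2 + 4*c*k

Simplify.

(c + k)**2

Expand the square and combine the 4*c*k term.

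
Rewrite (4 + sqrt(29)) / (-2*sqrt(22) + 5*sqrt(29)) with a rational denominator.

(8*sqrt(22) + 2*sqrt(638) + 20*sqrt(29) + 145)/637

Multiply numerator and denominator by 2*sqrt(22) + 5*sqrt(29).
Denominator becomes 637; numerator becomes 8*sqrt(22) + 2*sqrt(638) + 20*sqrt(29) + 145.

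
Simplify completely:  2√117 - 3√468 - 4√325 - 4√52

-40*√13

2√117 = 6*√13; 3√468 = 18*√13; 4√325 = 20*√13; 4√52 = 8*√13
Combine: (6 - 18 - 20 - 8)·√13 = -40*√13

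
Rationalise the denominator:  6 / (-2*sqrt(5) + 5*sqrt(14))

(2*sqrt(5) + 5*sqrt(14))/55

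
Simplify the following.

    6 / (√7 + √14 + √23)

Group as (√14 + √23) + √7; multiply by (√14 + √23) - √7, then rationalise the remaining surd.

(-21*√46 - 3*√23 + 24*√14 + 45*√7)/97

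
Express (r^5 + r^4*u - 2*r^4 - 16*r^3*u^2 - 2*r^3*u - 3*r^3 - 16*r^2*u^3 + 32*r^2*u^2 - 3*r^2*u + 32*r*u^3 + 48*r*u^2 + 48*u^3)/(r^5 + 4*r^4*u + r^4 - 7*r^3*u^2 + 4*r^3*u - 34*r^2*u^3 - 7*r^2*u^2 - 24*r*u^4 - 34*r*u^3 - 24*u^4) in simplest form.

Factor: r^5 + r^4*u - 2*r^4 - 16*r^3*u^2 - 2*r^3*u - 3*r^3 - 16*r^2*u^3 + 32*r^2*u^2 - 3*r^2*u + 32*r*u^3 + 48*r*u^2 + 48*u^3 = (r - 4*u)*(r + 1)*(r + 4*u)*(r - 3)*(r + u);  r^5 + 4*r^4*u + r^4 - 7*r^3*u^2 + 4*r^3*u - 34*r^2*u^3 - 7*r^2*u^2 - 24*r*u^4 - 34*r*u^3 - 24*u^4 = (r + 2*u)*(r - 3*u)*(r + 4*u)*(r + 1)*(r + u)
Cancel the common factors (r + 1), (r + u), (r + 4*u).

(r^2 - 4*r*u - 3*r + 12*u)/(r^2 - r*u - 6*u^2)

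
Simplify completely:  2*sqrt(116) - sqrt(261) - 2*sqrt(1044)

-11*sqrt(29)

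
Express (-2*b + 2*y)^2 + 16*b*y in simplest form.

4*(b + y)^2

Expand the square and combine the 16*b*y term.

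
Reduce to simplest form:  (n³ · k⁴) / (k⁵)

n³/k

Quotient: n³ · (k^-1)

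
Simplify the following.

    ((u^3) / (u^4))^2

u^(-2)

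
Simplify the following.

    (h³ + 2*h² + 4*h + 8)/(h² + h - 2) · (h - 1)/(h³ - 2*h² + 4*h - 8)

1/(h - 2)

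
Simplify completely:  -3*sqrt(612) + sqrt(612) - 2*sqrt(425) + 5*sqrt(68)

3*sqrt(612) = 18*sqrt(17); sqrt(612) = 6*sqrt(17); 2*sqrt(425) = 10*sqrt(17); 5*sqrt(68) = 10*sqrt(17)
Combine: (-18 + 6 - 10 + 10)·sqrt(17) = -12*sqrt(17)

-12*sqrt(17)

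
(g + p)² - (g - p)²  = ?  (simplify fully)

Write as f(g,p) - f(g,-p) and expand.

4*g*p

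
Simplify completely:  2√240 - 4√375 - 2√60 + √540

2√240 = 8*√15; 4√375 = 20*√15; 2√60 = 4*√15; √540 = 6*√15

-10*√15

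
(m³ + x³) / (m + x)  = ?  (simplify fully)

m² - m*x + x²

Apply the sum-of-cubes factorisation and cancel (m + x).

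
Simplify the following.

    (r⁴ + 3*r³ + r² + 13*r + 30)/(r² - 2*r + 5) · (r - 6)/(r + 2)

Factor: r⁴ + 3*r³ + r² + 13*r + 30 = (r + 3)·(r + 2)·(r² - 2*r + 5)
Cancel the common factors (r² - 2*r + 5), (r + 2).

r² - 3*r - 18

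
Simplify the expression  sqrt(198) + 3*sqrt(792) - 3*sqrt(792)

3*sqrt(22)

sqrt(198) = 3*sqrt(22); 3*sqrt(792) = 18*sqrt(22); 3*sqrt(792) = 18*sqrt(22)
Combine: (3 + 18 - 18)·sqrt(22) = 3*sqrt(22)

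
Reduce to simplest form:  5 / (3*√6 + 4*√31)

Multiply numerator and denominator by -4*√31 + 3*√6.
Denominator becomes -442; numerator becomes -20*√31 + 15*√6.

(-15*√6 + 20*√31)/442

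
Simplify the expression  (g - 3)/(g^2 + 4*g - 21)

1/(g + 7)

Factor: g^2 + 4*g - 21 = (g + 7)*(g - 3)
Cancel the common factor (g - 3).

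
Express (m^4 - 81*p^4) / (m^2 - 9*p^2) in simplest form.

m^2 + 9*p^2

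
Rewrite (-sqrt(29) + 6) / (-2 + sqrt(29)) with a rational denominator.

Multiply numerator and denominator by -sqrt(29) - 2.
Denominator becomes -25; numerator becomes -4*sqrt(29) + 17.

(-17 + 4*sqrt(29))/25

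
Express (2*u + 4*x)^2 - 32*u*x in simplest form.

After expansion: 4*u^2 - 16*u*x + 16*x^2 — a perfect-square trinomial.

4*(u - 2*x)^2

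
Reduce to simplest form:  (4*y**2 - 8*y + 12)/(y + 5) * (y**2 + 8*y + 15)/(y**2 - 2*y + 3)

4*y + 12

Factor: 4*y**2 - 8*y + 12 = 4*(y**2 - 2*y + 3);  y**2 + 8*y + 15 = (y + 5)*(y + 3)
Cancel the common factors (y**2 - 2*y + 3), (y + 5).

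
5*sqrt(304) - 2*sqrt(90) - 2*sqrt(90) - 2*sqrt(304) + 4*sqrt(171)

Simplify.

-12*sqrt(10) + 24*sqrt(19)

5*sqrt(304) = 20*sqrt(19); 2*sqrt(90) = 6*sqrt(10); 2*sqrt(90) = 6*sqrt(10); 2*sqrt(304) = 8*sqrt(19); 4*sqrt(171) = 12*sqrt(19)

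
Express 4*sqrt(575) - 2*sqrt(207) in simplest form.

14*sqrt(23)

4*sqrt(575) = 20*sqrt(23); 2*sqrt(207) = 6*sqrt(23)
Combine: (20 - 6)·sqrt(23) = 14*sqrt(23)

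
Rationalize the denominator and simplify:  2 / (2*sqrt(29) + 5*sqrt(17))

(-4*sqrt(29) + 10*sqrt(17))/309

Multiply numerator and denominator by -5*sqrt(17) + 2*sqrt(29).
Denominator becomes -309; numerator becomes -10*sqrt(17) + 4*sqrt(29).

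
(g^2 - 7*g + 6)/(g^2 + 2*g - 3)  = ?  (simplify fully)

(g - 6)/(g + 3)

Factor: g^2 - 7*g + 6 = (g - 1)*(g - 6);  g^2 + 2*g - 3 = (g - 1)*(g + 3)
Cancel the common factor (g - 1).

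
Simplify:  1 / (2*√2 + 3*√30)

Multiply numerator and denominator by -3*√30 + 2*√2.
Denominator becomes -262; numerator becomes -3*√30 + 2*√2.

(-2*√2 + 3*√30)/262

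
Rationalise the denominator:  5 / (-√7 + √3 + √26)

(-75*√3 - 5*√546 + 55*√7 + 40*√26)/86

Group as (√3 + √26) - √7; multiply by (√3 + √26) + √7, then rationalise the remaining surd.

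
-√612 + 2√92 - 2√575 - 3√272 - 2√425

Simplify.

-28*√17 - 6*√23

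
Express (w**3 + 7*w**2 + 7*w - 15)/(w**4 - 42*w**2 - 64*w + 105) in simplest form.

Factor: w**3 + 7*w**2 + 7*w - 15 = (w + 5)*(w + 3)*(w - 1);  w**4 - 42*w**2 - 64*w + 105 = (w - 7)*(w - 1)*(w + 5)*(w + 3)
Cancel the common factors (w - 1), (w + 3), (w + 5).

1/(w - 7)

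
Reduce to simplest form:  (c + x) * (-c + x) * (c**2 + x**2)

Pair the conjugate factors: (x+c)(x-c) = -c**2 + x**2, then repeat with the next factor.

-c**4 + x**4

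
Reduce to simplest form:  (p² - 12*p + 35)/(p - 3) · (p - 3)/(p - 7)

p - 5

Factor: p² - 12*p + 35 = (p - 7)·(p - 5)
Cancel the common factors (p - 3), (p - 7).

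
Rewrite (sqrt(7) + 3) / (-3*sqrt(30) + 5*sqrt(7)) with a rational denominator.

(-9*sqrt(30) - 3*sqrt(210) - 15*sqrt(7) - 35)/95

Multiply numerator and denominator by 5*sqrt(7) + 3*sqrt(30).
Denominator becomes -95; numerator becomes 35 + 15*sqrt(7) + 3*sqrt(210) + 9*sqrt(30).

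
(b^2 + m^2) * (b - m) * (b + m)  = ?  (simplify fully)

Pair the conjugate factors: (b+m)(b-m) = b^2 - m^2, then repeat with the next factor.

b^4 - m^4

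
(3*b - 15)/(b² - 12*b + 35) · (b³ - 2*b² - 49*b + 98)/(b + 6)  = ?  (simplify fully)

Factor: 3*b - 15 = 3·(b - 5);  b² - 12*b + 35 = (b - 7)·(b - 5);  b³ - 2*b² - 49*b + 98 = (b - 2)·(b - 7)·(b + 7)
Cancel the common factors (b - 5), (b - 7).

(3*b² + 15*b - 42)/(b + 6)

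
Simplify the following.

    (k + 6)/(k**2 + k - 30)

Factor: k**2 + k - 30 = (k + 6)*(k - 5)
Cancel the common factor (k + 6).

1/(k - 5)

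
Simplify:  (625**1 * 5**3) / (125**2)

625**1 = 5**4; 5**3 = 5**3; 125**2 = 5**6
Combine exponents: 5**1

5**1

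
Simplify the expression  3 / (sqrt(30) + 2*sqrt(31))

(-3*sqrt(30) + 6*sqrt(31))/94

Multiply numerator and denominator by -2*sqrt(31) + sqrt(30).
Denominator becomes -94; numerator becomes -6*sqrt(31) + 3*sqrt(30).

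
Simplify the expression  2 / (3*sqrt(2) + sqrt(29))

(-6*sqrt(2) + 2*sqrt(29))/11

Multiply numerator and denominator by -3*sqrt(2) + sqrt(29).
Denominator becomes 11; numerator becomes -6*sqrt(2) + 2*sqrt(29).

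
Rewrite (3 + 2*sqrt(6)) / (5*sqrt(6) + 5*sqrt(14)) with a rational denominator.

(-12 - 3*sqrt(6) + 3*sqrt(14) + 4*sqrt(21))/40

Multiply numerator and denominator by -5*sqrt(14) + 5*sqrt(6).
Denominator becomes -200; numerator becomes -20*sqrt(21) - 15*sqrt(14) + 15*sqrt(6) + 60.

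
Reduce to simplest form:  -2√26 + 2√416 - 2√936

-6*√26

2√26 = 2*√26; 2√416 = 8*√26; 2√936 = 12*√26
Combine: (-2 + 8 - 12)·√26 = -6*√26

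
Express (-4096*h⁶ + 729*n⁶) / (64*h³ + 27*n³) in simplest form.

-64*h³ + 27*n³

Factor (3*n)^6 - (4*h)^6 and cancel (64*h³ + 27*n³).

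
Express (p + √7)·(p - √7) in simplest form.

p² - 7

Difference of squares with P = p, Q = √7.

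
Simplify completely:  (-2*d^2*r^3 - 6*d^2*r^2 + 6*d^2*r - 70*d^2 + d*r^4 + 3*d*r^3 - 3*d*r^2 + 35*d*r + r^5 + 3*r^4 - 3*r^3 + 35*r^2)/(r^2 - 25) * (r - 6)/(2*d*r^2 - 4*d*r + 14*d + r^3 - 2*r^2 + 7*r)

Factor: -2*d^2*r^3 - 6*d^2*r^2 + 6*d^2*r - 70*d^2 + d*r^4 + 3*d*r^3 - 3*d*r^2 + 35*d*r + r^5 + 3*r^4 - 3*r^3 + 35*r^2 = (2*d + r)*(-d + r)*(r^2 - 2*r + 7)*(r + 5);  r^2 - 25 = (r - 5)*(r + 5);  2*d*r^2 - 4*d*r + 14*d + r^3 - 2*r^2 + 7*r = (r^2 - 2*r + 7)*(2*d + r)
Cancel the common factors (r^2 - 2*r + 7), (2*d + r), (r + 5).

(-d*r + 6*d + r^2 - 6*r)/(r - 5)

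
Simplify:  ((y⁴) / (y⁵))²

y^(-2)

Inside the bracket: (y^-1)
Raise to the power 2: (y^-2)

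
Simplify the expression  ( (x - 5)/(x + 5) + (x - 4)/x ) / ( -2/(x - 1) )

Numerator: (x - 5)/(x + 5) + (x - 4)/x = (2*x² - 4*x - 20)/(x² + 5*x)
Denominator: -2/(x - 1) = -2/(x - 1)
Divide: ((2*x² - 4*x - 20)/(x² + 5*x)) · (-x/2 + 1/2) = (-x³ + 3*x² + 8*x - 10)/(x² + 5*x)

(-x³ + 3*x² + 8*x - 10)/(x² + 5*x)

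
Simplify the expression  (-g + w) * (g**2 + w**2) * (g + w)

Pair the conjugate factors: (w+g)(w-g) = -g**2 + w**2, then repeat with the next factor.

-g**4 + w**4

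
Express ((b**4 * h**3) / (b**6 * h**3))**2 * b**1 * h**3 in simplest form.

Inside the bracket: (b**-2)
Raise to the power 2: (b**-4)
Multiply by b**1 * h**3: add exponents.

h**3/b**3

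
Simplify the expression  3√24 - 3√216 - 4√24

-20*√6

3√24 = 6*√6; 3√216 = 18*√6; 4√24 = 8*√6
Combine: (6 - 18 - 8)·√6 = -20*√6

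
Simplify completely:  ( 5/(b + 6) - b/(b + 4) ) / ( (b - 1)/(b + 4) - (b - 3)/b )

(b^3 + b^2 - 20*b)/(2*b^2 - 72)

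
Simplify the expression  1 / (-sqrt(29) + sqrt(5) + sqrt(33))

(-9*sqrt(29) + sqrt(33) + 57*sqrt(5) + 2*sqrt(4785))/579

Group as (sqrt(5) + sqrt(33)) - sqrt(29); multiply by (sqrt(5) + sqrt(33)) + sqrt(29), then rationalise the remaining surd.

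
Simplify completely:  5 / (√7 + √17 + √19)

Group as (√7 + √17) + √19; multiply by (√7 + √17) - √19, then rationalise the remaining surd.

(-10*√2261 + 25*√19 + 45*√17 + 145*√7)/451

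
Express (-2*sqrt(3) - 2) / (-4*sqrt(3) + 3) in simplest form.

(14*sqrt(3) + 30)/39

Multiply numerator and denominator by 3 + 4*sqrt(3).
Denominator becomes -39; numerator becomes -30 - 14*sqrt(3).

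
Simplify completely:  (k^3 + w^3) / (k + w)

w^3 + k^3 = (k + w)(k^2 - k*w + w^2).

k^2 - k*w + w^2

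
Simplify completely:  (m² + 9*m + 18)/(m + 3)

m + 6

Factor: m² + 9*m + 18 = (m + 6)·(m + 3)
Cancel the common factor (m + 3).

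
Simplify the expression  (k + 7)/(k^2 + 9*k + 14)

1/(k + 2)

Factor: k^2 + 9*k + 14 = (k + 7)*(k + 2)
Cancel the common factor (k + 7).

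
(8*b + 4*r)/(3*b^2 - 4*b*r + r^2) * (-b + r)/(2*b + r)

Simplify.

4/(-3*b + r)

Factor: 8*b + 4*r = 4*(2*b + r);  3*b^2 - 4*b*r + r^2 = (-b + r)*(-3*b + r)
Cancel the common factors (2*b + r), (-b + r).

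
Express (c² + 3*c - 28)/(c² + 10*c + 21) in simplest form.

Factor: c² + 3*c - 28 = (c - 4)·(c + 7);  c² + 10*c + 21 = (c + 7)·(c + 3)
Cancel the common factor (c + 7).

(c - 4)/(c + 3)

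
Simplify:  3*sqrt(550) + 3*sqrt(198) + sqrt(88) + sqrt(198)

3*sqrt(550) = 15*sqrt(22); 3*sqrt(198) = 9*sqrt(22); sqrt(88) = 2*sqrt(22); sqrt(198) = 3*sqrt(22)
Combine: (15 + 9 + 2 + 3)·sqrt(22) = 29*sqrt(22)

29*sqrt(22)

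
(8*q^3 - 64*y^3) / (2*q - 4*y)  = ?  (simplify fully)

4*q^2 + 8*q*y + 16*y^2

Apply the difference-of-cubes factorisation and cancel (2*q - 4*y).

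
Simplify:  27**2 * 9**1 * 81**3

27**2 = 3**6; 9**1 = 3**2; 81**3 = 3**12
Combine exponents: 3**20

3**20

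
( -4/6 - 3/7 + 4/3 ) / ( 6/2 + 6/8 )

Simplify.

4/63

Numerator: -4/6 - 3/7 + 4/3 = 5/21
Denominator: 6/2 + 6/8 = 15/4
Divide: (5/21) · (4/15) = 4/63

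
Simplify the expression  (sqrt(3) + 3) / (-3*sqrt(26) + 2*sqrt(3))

Multiply numerator and denominator by 2*sqrt(3) + 3*sqrt(26).
Denominator becomes -222; numerator becomes 6 + 6*sqrt(3) + 3*sqrt(78) + 9*sqrt(26).

(-3*sqrt(26) - sqrt(78) - 2*sqrt(3) - 2)/74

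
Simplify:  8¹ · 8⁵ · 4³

2^24

8¹ = 2^3; 8⁵ = 2^15; 4³ = 2^6
Combine exponents: 2^24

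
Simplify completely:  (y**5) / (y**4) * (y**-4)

y**(-3)

Quotient: y**1
Multiply by (y**-4): add exponents.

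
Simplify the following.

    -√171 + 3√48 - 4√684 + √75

√171 = 3*√19; 3√48 = 12*√3; 4√684 = 24*√19; √75 = 5*√3

-27*√19 + 17*√3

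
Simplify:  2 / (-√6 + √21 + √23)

(-19*√6 + 2*√23 + 4*√21 + 3*√322)/122

Group as (√21 + √23) - √6; multiply by (√21 + √23) + √6, then rationalise the remaining surd.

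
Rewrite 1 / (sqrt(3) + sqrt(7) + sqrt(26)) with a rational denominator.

(-11*sqrt(7) - 15*sqrt(3) + sqrt(546) + 8*sqrt(26))/86

Group as (sqrt(3) + sqrt(7)) + sqrt(26); multiply by (sqrt(3) + sqrt(7)) - sqrt(26), then rationalise the remaining surd.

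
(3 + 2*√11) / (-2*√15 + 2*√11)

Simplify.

(-2*√165 - 22 - 3*√15 - 3*√11)/8

Multiply numerator and denominator by 2*√11 + 2*√15.
Denominator becomes -16; numerator becomes 6*√11 + 6*√15 + 44 + 4*√165.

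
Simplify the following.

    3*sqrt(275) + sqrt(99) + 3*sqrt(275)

3*sqrt(275) = 15*sqrt(11); sqrt(99) = 3*sqrt(11); 3*sqrt(275) = 15*sqrt(11)
Combine: (15 + 3 + 15)·sqrt(11) = 33*sqrt(11)

33*sqrt(11)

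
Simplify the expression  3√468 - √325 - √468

3√468 = 18*√13; √325 = 5*√13; √468 = 6*√13
Combine: (18 - 5 - 6)·√13 = 7*√13

7*√13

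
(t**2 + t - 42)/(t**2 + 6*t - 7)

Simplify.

Factor: t**2 + t - 42 = (t - 6)*(t + 7);  t**2 + 6*t - 7 = (t + 7)*(t - 1)
Cancel the common factor (t + 7).

(t - 6)/(t - 1)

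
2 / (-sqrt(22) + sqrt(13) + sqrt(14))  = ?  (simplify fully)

(-10*sqrt(22) + 42*sqrt(14) + 46*sqrt(13) + 8*sqrt(1001))/703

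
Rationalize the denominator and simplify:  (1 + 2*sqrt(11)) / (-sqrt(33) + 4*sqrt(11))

(sqrt(33) + 4*sqrt(11) + 22*sqrt(3) + 88)/143

Multiply numerator and denominator by sqrt(33) + 4*sqrt(11).
Denominator becomes 143; numerator becomes sqrt(33) + 4*sqrt(11) + 22*sqrt(3) + 88.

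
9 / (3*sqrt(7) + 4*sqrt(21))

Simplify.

(-9*sqrt(7) + 12*sqrt(21))/91

Multiply numerator and denominator by -3*sqrt(7) + 4*sqrt(21).
Denominator becomes 273; numerator becomes -27*sqrt(7) + 36*sqrt(21).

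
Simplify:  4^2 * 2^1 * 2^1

4^2 = 2^4; 2^1 = 2^1; 2^1 = 2^1
Combine exponents: 2^6

2^6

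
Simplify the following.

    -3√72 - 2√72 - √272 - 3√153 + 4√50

-13*√17 - 10*√2

3√72 = 18*√2; 2√72 = 12*√2; √272 = 4*√17; 3√153 = 9*√17; 4√50 = 20*√2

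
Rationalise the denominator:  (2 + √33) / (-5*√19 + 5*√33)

Multiply numerator and denominator by 5*√19 + 5*√33.
Denominator becomes 350; numerator becomes 10*√19 + 10*√33 + 5*√627 + 165.

(2*√19 + 2*√33 + √627 + 33)/70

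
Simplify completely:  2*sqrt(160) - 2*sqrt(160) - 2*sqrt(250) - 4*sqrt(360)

-34*sqrt(10)

2*sqrt(160) = 8*sqrt(10); 2*sqrt(160) = 8*sqrt(10); 2*sqrt(250) = 10*sqrt(10); 4*sqrt(360) = 24*sqrt(10)
Combine: (8 - 8 - 10 - 24)·sqrt(10) = -34*sqrt(10)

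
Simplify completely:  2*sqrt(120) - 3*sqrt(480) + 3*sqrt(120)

2*sqrt(120) = 4*sqrt(30); 3*sqrt(480) = 12*sqrt(30); 3*sqrt(120) = 6*sqrt(30)
Combine: (4 - 12 + 6)·sqrt(30) = -2*sqrt(30)

-2*sqrt(30)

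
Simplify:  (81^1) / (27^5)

81^1 = 3^4; 27^5 = 3^15
Combine exponents: 3^(-11)

3^(-11)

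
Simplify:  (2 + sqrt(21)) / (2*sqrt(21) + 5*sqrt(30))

Multiply numerator and denominator by -5*sqrt(30) + 2*sqrt(21).
Denominator becomes -666; numerator becomes -15*sqrt(70) - 10*sqrt(30) + 4*sqrt(21) + 42.

(-42 - 4*sqrt(21) + 10*sqrt(30) + 15*sqrt(70))/666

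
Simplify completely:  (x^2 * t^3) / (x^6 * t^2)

t/x^4

Quotient: (x^-4) * t^1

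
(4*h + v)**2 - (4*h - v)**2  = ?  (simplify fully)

Write as f((4*h),v) - f((4*h),-v) and expand.

16*h*v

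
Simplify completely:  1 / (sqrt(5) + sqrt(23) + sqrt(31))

(-2*sqrt(3565) - 3*sqrt(31) + 13*sqrt(23) + 49*sqrt(5))/451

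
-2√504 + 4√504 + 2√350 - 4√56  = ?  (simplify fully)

14*√14

2√504 = 12*√14; 4√504 = 24*√14; 2√350 = 10*√14; 4√56 = 8*√14
Combine: (-12 + 24 + 10 - 8)·√14 = 14*√14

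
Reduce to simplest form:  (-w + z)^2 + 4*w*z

(w + z)^2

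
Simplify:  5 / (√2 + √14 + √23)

(-20*√161 - 35*√23 + 55*√14 + 175*√2)/63

Group as (√2 + √23) + √14; multiply by (√2 + √23) - √14, then rationalise the remaining surd.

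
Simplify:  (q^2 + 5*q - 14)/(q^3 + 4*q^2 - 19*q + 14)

1/(q - 1)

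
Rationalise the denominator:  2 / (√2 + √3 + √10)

Group as (√2 + √3) + √10; multiply by (√2 + √3) - √10, then rationalise the remaining surd.

-18*√3 - 22*√2 + 8*√15 + 10*√10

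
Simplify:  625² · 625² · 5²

625² = 5^8; 625² = 5^8; 5² = 5^2
Combine exponents: 5^18

5^18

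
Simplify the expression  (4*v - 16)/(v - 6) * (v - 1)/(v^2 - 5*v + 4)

Factor: 4*v - 16 = 4*(v - 4);  v^2 - 5*v + 4 = (v - 1)*(v - 4)
Cancel the common factors (v - 4), (v - 1).

4/(v - 6)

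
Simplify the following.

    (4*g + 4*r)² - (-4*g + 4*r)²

64*g*r

Only the odd-power cross terms survive.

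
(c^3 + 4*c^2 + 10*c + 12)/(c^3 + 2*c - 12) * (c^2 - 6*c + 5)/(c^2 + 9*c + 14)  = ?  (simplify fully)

Factor: c^3 + 4*c^2 + 10*c + 12 = (c^2 + 2*c + 6)*(c + 2);  c^3 + 2*c - 12 = (c - 2)*(c^2 + 2*c + 6);  c^2 - 6*c + 5 = (c - 5)*(c - 1);  c^2 + 9*c + 14 = (c + 2)*(c + 7)
Cancel the common factors (c^2 + 2*c + 6), (c + 2).

(c^2 - 6*c + 5)/(c^2 + 5*c - 14)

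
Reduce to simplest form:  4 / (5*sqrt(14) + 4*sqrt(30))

(-10*sqrt(14) + 8*sqrt(30))/65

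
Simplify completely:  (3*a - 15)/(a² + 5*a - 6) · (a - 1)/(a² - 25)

Factor: 3*a - 15 = 3·(a - 5);  a² + 5*a - 6 = (a - 1)·(a + 6);  a² - 25 = (a - 5)·(a + 5)
Cancel the common factors (a - 1), (a - 5).

3/(a² + 11*a + 30)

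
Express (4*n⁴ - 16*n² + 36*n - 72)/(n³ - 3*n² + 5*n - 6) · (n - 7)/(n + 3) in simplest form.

Factor: 4*n⁴ - 16*n² + 36*n - 72 = 4·(n + 3)·(n² - n + 3)·(n - 2);  n³ - 3*n² + 5*n - 6 = (n² - n + 3)·(n - 2)
Cancel the common factors (n² - n + 3), (n + 3), (n - 2).

4*n - 28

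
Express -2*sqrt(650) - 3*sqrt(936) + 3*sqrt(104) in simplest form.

2*sqrt(650) = 10*sqrt(26); 3*sqrt(936) = 18*sqrt(26); 3*sqrt(104) = 6*sqrt(26)
Combine: (-10 - 18 + 6)·sqrt(26) = -22*sqrt(26)

-22*sqrt(26)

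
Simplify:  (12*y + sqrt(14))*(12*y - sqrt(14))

144*y**2 - 14

Product of conjugates: (P+Q)(P-Q) = P**2 - Q**2.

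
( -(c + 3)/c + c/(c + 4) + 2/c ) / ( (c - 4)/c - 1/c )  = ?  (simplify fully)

(-5*c - 4)/(c² - c - 20)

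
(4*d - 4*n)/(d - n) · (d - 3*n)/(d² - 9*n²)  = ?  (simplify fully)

4/(d + 3*n)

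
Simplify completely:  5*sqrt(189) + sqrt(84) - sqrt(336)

13*sqrt(21)

5*sqrt(189) = 15*sqrt(21); sqrt(84) = 2*sqrt(21); sqrt(336) = 4*sqrt(21)
Combine: (15 + 2 - 4)·sqrt(21) = 13*sqrt(21)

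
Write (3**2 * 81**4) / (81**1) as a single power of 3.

3**2 = 3**2; 81**4 = 3**16; 81**1 = 3**4
Combine exponents: 3**14

3**14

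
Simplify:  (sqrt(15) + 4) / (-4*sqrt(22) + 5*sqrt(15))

(4*sqrt(330) + 75 + 16*sqrt(22) + 20*sqrt(15))/23

Multiply numerator and denominator by 4*sqrt(22) + 5*sqrt(15).
Denominator becomes 23; numerator becomes 4*sqrt(330) + 75 + 16*sqrt(22) + 20*sqrt(15).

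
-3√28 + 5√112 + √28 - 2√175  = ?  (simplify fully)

3√28 = 6*√7; 5√112 = 20*√7; √28 = 2*√7; 2√175 = 10*√7
Combine: (-6 + 20 + 2 - 10)·√7 = 6*√7

6*√7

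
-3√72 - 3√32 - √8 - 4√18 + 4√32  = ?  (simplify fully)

-28*√2

3√72 = 18*√2; 3√32 = 12*√2; √8 = 2*√2; 4√18 = 12*√2; 4√32 = 16*√2
Combine: (-18 - 12 - 2 - 12 + 16)·√2 = -28*√2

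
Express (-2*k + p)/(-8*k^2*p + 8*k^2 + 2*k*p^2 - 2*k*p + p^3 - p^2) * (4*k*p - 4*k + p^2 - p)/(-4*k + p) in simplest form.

1/(-4*k + p)

Factor: -8*k^2*p + 8*k^2 + 2*k*p^2 - 2*k*p + p^3 - p^2 = (-2*k + p)*(4*k + p)*(p - 1);  4*k*p - 4*k + p^2 - p = (p - 1)*(4*k + p)
Cancel the common factors (4*k + p), (-2*k + p), (p - 1).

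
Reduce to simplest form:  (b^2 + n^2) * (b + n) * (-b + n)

Telescope via difference of squares: (n+b)(n-b) = -b^2 + n^2, then repeat with the next factor.

-b^4 + n^4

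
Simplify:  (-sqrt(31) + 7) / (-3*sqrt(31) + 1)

Multiply numerator and denominator by 1 + 3*sqrt(31).
Denominator becomes -278; numerator becomes -86 + 20*sqrt(31).

(-10*sqrt(31) + 43)/139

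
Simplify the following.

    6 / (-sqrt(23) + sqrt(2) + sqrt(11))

-5*sqrt(23) - 7*sqrt(11) - 16*sqrt(2) - sqrt(506)

Group as (sqrt(2) + sqrt(11)) - sqrt(23); multiply by (sqrt(2) + sqrt(11)) + sqrt(23), then rationalise the remaining surd.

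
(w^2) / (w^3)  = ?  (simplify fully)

1/w

Quotient: (w^-1)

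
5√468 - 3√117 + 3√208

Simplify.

33*√13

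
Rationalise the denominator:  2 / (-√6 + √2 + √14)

(-5*√6 - 3*√14 + 9*√2 + 2*√42)/3

Group as (√2 + √14) - √6; multiply by (√2 + √14) + √6, then rationalise the remaining surd.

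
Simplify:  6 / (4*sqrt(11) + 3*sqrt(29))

Multiply numerator and denominator by -4*sqrt(11) + 3*sqrt(29).
Denominator becomes 85; numerator becomes -24*sqrt(11) + 18*sqrt(29).

(-24*sqrt(11) + 18*sqrt(29))/85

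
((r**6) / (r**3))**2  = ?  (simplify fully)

r**6

Inside the bracket: r**3
Raise to the power 2: r**6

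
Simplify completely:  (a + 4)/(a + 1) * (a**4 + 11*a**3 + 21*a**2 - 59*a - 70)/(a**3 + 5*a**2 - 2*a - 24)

(a**2 + 12*a + 35)/(a + 3)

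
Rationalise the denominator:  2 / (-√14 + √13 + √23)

(-11*√14 + 2*√23 + 12*√13 + √4186)/178

Group as (√13 + √23) - √14; multiply by (√13 + √23) + √14, then rationalise the remaining surd.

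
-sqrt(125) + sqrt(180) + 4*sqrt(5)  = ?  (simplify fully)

sqrt(125) = 5*sqrt(5); sqrt(180) = 6*sqrt(5); 4*sqrt(5) = 4*sqrt(5)
Combine: (-5 + 6 + 4)·sqrt(5) = 5*sqrt(5)

5*sqrt(5)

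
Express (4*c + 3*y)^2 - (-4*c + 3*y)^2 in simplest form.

Binomially expand both and collect terms in (3*y), (4*c).

48*c*y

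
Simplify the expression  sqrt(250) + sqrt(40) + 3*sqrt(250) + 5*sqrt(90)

37*sqrt(10)

sqrt(250) = 5*sqrt(10); sqrt(40) = 2*sqrt(10); 3*sqrt(250) = 15*sqrt(10); 5*sqrt(90) = 15*sqrt(10)
Combine: (5 + 2 + 15 + 15)·sqrt(10) = 37*sqrt(10)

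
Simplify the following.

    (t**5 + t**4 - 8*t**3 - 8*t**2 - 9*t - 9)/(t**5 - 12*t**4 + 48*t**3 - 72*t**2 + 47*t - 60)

(t**2 + 4*t + 3)/(t**2 - 9*t + 20)

Factor: t**5 + t**4 - 8*t**3 - 8*t**2 - 9*t - 9 = (t + 1)*(t + 3)*(t**2 + 1)*(t - 3);  t**5 - 12*t**4 + 48*t**3 - 72*t**2 + 47*t - 60 = (t - 4)*(t - 5)*(t**2 + 1)*(t - 3)
Cancel the common factors (t**2 + 1), (t - 3).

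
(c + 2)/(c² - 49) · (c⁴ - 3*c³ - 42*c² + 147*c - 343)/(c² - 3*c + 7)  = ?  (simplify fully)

c + 2

Factor: c² - 49 = (c - 7)·(c + 7);  c⁴ - 3*c³ - 42*c² + 147*c - 343 = (c - 7)·(c² - 3*c + 7)·(c + 7)
Cancel the common factors (c² - 3*c + 7), (c - 7), (c + 7).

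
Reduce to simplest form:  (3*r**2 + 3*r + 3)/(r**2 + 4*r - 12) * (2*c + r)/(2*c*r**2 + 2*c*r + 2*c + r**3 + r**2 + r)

Factor: 3*r**2 + 3*r + 3 = 3*(r**2 + r + 1);  r**2 + 4*r - 12 = (r + 6)*(r - 2);  2*c*r**2 + 2*c*r + 2*c + r**3 + r**2 + r = (r**2 + r + 1)*(2*c + r)
Cancel the common factors (r**2 + r + 1), (2*c + r).

3/(r**2 + 4*r - 12)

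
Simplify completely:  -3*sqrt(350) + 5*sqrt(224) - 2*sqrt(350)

-5*sqrt(14)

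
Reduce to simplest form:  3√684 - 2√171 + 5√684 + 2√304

3√684 = 18*√19; 2√171 = 6*√19; 5√684 = 30*√19; 2√304 = 8*√19
Combine: (18 - 6 + 30 + 8)·√19 = 50*√19

50*√19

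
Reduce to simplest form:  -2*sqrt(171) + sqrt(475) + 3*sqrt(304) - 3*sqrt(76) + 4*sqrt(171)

2*sqrt(171) = 6*sqrt(19); sqrt(475) = 5*sqrt(19); 3*sqrt(304) = 12*sqrt(19); 3*sqrt(76) = 6*sqrt(19); 4*sqrt(171) = 12*sqrt(19)
Combine: (-6 + 5 + 12 - 6 + 12)·sqrt(19) = 17*sqrt(19)

17*sqrt(19)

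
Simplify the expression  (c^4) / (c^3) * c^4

Quotient: c^1
Multiply by c^4: add exponents.

c^5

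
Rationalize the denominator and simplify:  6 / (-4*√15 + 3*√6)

Multiply numerator and denominator by 3*√6 + 4*√15.
Denominator becomes -186; numerator becomes 18*√6 + 24*√15.

(-4*√15 - 3*√6)/31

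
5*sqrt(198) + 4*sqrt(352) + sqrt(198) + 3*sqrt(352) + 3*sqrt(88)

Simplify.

5*sqrt(198) = 15*sqrt(22); 4*sqrt(352) = 16*sqrt(22); sqrt(198) = 3*sqrt(22); 3*sqrt(352) = 12*sqrt(22); 3*sqrt(88) = 6*sqrt(22)
Combine: (15 + 16 + 3 + 12 + 6)·sqrt(22) = 52*sqrt(22)

52*sqrt(22)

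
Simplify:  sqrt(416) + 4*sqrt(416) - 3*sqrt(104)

14*sqrt(26)

sqrt(416) = 4*sqrt(26); 4*sqrt(416) = 16*sqrt(26); 3*sqrt(104) = 6*sqrt(26)
Combine: (4 + 16 - 6)·sqrt(26) = 14*sqrt(26)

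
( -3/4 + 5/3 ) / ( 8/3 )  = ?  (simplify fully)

Numerator: -3/4 + 5/3 = 11/12
Denominator: 8/3 = 8/3
Divide: (11/12) · (3/8) = 11/32

11/32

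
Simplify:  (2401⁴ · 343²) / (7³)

2401⁴ = 7^16; 343² = 7^6; 7³ = 7^3
Combine exponents: 7^19

7^19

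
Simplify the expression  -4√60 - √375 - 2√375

-23*√15

4√60 = 8*√15; √375 = 5*√15; 2√375 = 10*√15
Combine: (-8 - 5 - 10)·√15 = -23*√15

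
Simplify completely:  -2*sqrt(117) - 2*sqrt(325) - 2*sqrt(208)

2*sqrt(117) = 6*sqrt(13); 2*sqrt(325) = 10*sqrt(13); 2*sqrt(208) = 8*sqrt(13)
Combine: (-6 - 10 - 8)·sqrt(13) = -24*sqrt(13)

-24*sqrt(13)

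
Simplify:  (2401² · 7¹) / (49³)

2401² = 7^8; 7¹ = 7^1; 49³ = 7^6
Combine exponents: 7^3

7^3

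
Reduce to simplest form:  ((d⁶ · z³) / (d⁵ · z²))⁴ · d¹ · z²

Inside the bracket: d¹ · z¹
Raise to the power 4: d⁴ · z⁴
Multiply by d¹ · z²: add exponents.

d⁵*z⁶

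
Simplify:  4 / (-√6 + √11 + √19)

Group as (√11 + √19) - √6; multiply by (√11 + √19) + √6, then rationalise the remaining surd.

(-24*√6 - 2*√19 + 14*√11 + 2*√1254)/65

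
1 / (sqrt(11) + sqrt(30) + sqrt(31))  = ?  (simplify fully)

Group as (sqrt(30) + sqrt(31)) + sqrt(11); multiply by (sqrt(30) + sqrt(31)) - sqrt(11), then rationalise the remaining surd.

(-sqrt(10230) + 5*sqrt(31) + 6*sqrt(30) + 25*sqrt(11))/610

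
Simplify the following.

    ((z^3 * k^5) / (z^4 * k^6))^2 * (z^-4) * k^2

z^(-6)

Inside the bracket: (z^-1) * (k^-1)
Raise to the power 2: (z^-2) * (k^-2)
Multiply by (z^-4) * k^2: add exponents.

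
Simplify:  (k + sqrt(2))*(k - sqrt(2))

(k)^2 - (sqrt(2))^2 = k^2 - 2.

k^2 - 2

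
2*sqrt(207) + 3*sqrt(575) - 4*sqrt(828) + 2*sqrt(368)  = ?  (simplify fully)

5*sqrt(23)

2*sqrt(207) = 6*sqrt(23); 3*sqrt(575) = 15*sqrt(23); 4*sqrt(828) = 24*sqrt(23); 2*sqrt(368) = 8*sqrt(23)
Combine: (6 + 15 - 24 + 8)·sqrt(23) = 5*sqrt(23)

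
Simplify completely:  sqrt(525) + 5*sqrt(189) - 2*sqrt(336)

12*sqrt(21)

sqrt(525) = 5*sqrt(21); 5*sqrt(189) = 15*sqrt(21); 2*sqrt(336) = 8*sqrt(21)
Combine: (5 + 15 - 8)·sqrt(21) = 12*sqrt(21)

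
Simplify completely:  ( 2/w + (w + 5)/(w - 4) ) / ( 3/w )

Numerator: 2/w + (w + 5)/(w - 4) = (w^2 + 7*w - 8)/(w^2 - 4*w)
Denominator: 3/w = 3/w
Divide: ((w^2 + 7*w - 8)/(w^2 - 4*w)) · (w/3) = (w^2 + 7*w - 8)/(3*w - 12)

(w^2 + 7*w - 8)/(3*w - 12)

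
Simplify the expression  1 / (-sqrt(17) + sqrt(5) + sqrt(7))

Group as (sqrt(5) + sqrt(7)) - sqrt(17); multiply by (sqrt(5) + sqrt(7)) + sqrt(17), then rationalise the remaining surd.

(5*sqrt(17) + 15*sqrt(7) + 19*sqrt(5) + 2*sqrt(595))/115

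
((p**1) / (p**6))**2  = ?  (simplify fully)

p**(-10)

Inside the bracket: (p**-5)
Raise to the power 2: (p**-10)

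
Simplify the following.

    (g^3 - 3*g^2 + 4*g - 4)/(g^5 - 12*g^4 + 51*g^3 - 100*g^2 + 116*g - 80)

1/(g^2 - 9*g + 20)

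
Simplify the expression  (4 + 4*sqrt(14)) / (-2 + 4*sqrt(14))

(6*sqrt(14) + 58)/55

Multiply numerator and denominator by -4*sqrt(14) - 2.
Denominator becomes -220; numerator becomes -232 - 24*sqrt(14).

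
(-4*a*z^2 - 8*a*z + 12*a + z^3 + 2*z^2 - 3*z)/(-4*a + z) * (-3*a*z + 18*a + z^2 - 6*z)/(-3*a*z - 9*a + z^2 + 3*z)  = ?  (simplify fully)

Factor: -4*a*z^2 - 8*a*z + 12*a + z^3 + 2*z^2 - 3*z = (z - 1)*(z + 3)*(-4*a + z);  -3*a*z + 18*a + z^2 - 6*z = (z - 6)*(-3*a + z);  -3*a*z - 9*a + z^2 + 3*z = (-3*a + z)*(z + 3)
Cancel the common factors (-3*a + z), (z + 3), (-4*a + z).

z^2 - 7*z + 6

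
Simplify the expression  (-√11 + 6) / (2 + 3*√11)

(-9 + 4*√11)/19

Multiply numerator and denominator by -3*√11 + 2.
Denominator becomes -95; numerator becomes -20*√11 + 45.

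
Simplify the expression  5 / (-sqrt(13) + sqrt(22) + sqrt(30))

Group as (sqrt(22) + sqrt(30)) - sqrt(13); multiply by (sqrt(22) + sqrt(30)) + sqrt(13), then rationalise the remaining surd.

(-195*sqrt(13) + 25*sqrt(30) + 105*sqrt(22) + 20*sqrt(2145))/1119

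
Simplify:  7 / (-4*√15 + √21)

Multiply numerator and denominator by √21 + 4*√15.
Denominator becomes -219; numerator becomes 7*√21 + 28*√15.

(-28*√15 - 7*√21)/219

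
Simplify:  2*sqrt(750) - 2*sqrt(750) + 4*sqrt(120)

8*sqrt(30)

2*sqrt(750) = 10*sqrt(30); 2*sqrt(750) = 10*sqrt(30); 4*sqrt(120) = 8*sqrt(30)
Combine: (10 - 10 + 8)·sqrt(30) = 8*sqrt(30)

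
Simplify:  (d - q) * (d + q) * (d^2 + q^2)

(d+q)(d-q) = d^2 - q^2; continue pairing.

d^4 - q^4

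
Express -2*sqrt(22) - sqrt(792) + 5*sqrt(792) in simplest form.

2*sqrt(22) = 2*sqrt(22); sqrt(792) = 6*sqrt(22); 5*sqrt(792) = 30*sqrt(22)
Combine: (-2 - 6 + 30)·sqrt(22) = 22*sqrt(22)

22*sqrt(22)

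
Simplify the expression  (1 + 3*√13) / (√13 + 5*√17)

Multiply numerator and denominator by -5*√17 + √13.
Denominator becomes -412; numerator becomes -15*√221 - 5*√17 + √13 + 39.

(-39 - √13 + 5*√17 + 15*√221)/412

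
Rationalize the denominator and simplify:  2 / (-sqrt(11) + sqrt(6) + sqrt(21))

(-8*sqrt(11) - 2*sqrt(21) + 13*sqrt(6) + 3*sqrt(154))/62

Group as (sqrt(6) + sqrt(21)) - sqrt(11); multiply by (sqrt(6) + sqrt(21)) + sqrt(11), then rationalise the remaining surd.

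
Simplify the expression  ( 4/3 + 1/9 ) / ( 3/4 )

52/27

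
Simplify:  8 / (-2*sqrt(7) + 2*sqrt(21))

Multiply numerator and denominator by 2*sqrt(7) + 2*sqrt(21).
Denominator becomes 56; numerator becomes 16*sqrt(7) + 16*sqrt(21).

(2*sqrt(7) + 2*sqrt(21))/7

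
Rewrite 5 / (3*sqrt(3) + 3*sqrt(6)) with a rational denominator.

(-5*sqrt(3) + 5*sqrt(6))/9

Multiply numerator and denominator by -3*sqrt(6) + 3*sqrt(3).
Denominator becomes -27; numerator becomes -15*sqrt(6) + 15*sqrt(3).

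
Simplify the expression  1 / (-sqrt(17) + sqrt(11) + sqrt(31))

(-25*sqrt(17) - 3*sqrt(31) + 37*sqrt(11) + 2*sqrt(5797))/739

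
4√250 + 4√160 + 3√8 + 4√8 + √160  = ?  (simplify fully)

14*√2 + 40*√10

4√250 = 20*√10; 4√160 = 16*√10; 3√8 = 6*√2; 4√8 = 8*√2; √160 = 4*√10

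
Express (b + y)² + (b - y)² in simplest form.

2*b² + 2*y²

Binomially expand both and collect terms in b, y.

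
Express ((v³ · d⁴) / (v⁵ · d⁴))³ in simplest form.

v^(-6)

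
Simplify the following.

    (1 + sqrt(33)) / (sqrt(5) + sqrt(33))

(-sqrt(165) - sqrt(5) + sqrt(33) + 33)/28

Multiply numerator and denominator by -sqrt(5) + sqrt(33).
Denominator becomes 28; numerator becomes -sqrt(165) - sqrt(5) + sqrt(33) + 33.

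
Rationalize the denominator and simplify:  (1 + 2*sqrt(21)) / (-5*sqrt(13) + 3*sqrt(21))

(-10*sqrt(273) - 126 - 5*sqrt(13) - 3*sqrt(21))/136

Multiply numerator and denominator by 3*sqrt(21) + 5*sqrt(13).
Denominator becomes -136; numerator becomes 3*sqrt(21) + 5*sqrt(13) + 126 + 10*sqrt(273).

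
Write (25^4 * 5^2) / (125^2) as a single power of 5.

5^4

25^4 = 5^8; 5^2 = 5^2; 125^2 = 5^6
Combine exponents: 5^4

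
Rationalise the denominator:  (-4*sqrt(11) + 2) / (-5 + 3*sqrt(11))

Multiply numerator and denominator by -3*sqrt(11) - 5.
Denominator becomes -74; numerator becomes 14*sqrt(11) + 122.

(-61 - 7*sqrt(11))/37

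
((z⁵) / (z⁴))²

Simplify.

Inside the bracket: z¹
Raise to the power 2: z²

z²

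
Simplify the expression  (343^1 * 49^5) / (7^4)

7^9

343^1 = 7^3; 49^5 = 7^10; 7^4 = 7^4
Combine exponents: 7^9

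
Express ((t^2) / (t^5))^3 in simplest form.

t^(-9)

Inside the bracket: (t^-3)
Raise to the power 3: (t^-9)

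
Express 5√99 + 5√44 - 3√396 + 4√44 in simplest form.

5√99 = 15*√11; 5√44 = 10*√11; 3√396 = 18*√11; 4√44 = 8*√11
Combine: (15 + 10 - 18 + 8)·√11 = 15*√11

15*√11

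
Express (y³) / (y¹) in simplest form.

y²

Quotient: y²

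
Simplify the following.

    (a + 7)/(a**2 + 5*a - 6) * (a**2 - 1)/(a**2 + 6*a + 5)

(a + 7)/(a**2 + 11*a + 30)

Factor: a**2 + 5*a - 6 = (a + 6)*(a - 1);  a**2 - 1 = (a + 1)*(a - 1);  a**2 + 6*a + 5 = (a + 5)*(a + 1)
Cancel the common factors (a - 1), (a + 1).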